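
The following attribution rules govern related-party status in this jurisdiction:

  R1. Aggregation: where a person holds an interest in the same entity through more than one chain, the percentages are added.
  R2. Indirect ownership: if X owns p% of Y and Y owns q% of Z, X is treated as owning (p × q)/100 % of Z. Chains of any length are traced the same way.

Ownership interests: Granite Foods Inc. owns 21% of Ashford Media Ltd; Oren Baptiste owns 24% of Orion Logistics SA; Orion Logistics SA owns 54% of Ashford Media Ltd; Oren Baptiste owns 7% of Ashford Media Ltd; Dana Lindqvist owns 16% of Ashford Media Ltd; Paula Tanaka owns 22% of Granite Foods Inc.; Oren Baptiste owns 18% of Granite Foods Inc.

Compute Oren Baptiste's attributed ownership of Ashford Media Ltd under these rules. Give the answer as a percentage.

Chain via Orion Logistics SA (R2): 24% × 54% = 12.96% of Ashford Media Ltd.
Chain via Granite Foods Inc. (R2): 18% × 21% = 3.78% of Ashford Media Ltd.
Direct interest in Ashford Media Ltd: 7%.
Aggregating (R1): 12.96% + 3.78% + 7% = 23.74%.

23.74%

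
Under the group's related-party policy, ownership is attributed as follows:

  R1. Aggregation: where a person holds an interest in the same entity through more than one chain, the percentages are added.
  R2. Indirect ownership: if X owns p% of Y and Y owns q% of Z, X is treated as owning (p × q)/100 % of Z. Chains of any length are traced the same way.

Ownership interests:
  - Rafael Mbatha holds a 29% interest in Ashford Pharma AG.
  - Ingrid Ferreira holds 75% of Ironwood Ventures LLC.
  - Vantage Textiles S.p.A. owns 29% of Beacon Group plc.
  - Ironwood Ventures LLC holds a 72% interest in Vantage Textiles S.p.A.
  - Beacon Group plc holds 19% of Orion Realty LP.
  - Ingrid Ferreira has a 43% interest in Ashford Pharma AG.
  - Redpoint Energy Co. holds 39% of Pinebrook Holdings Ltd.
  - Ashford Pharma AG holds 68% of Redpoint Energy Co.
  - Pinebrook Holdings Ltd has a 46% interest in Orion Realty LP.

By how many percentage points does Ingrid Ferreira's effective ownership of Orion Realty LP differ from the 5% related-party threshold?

Chain via Ashford Pharma AG → Redpoint Energy Co. → Pinebrook Holdings Ltd (R2): 43% × 68% × 39% × 46% = 5.245656% of Orion Realty LP.
Chain via Ironwood Ventures LLC → Vantage Textiles S.p.A. → Beacon Group plc (R2): 75% × 72% × 29% × 19% = 2.9754% of Orion Realty LP.
Aggregating (R1): 5.245656% + 2.9754% = 8.221056%.
8.221056% exceeds the 5% threshold by 3.221056 percentage points.

3.221056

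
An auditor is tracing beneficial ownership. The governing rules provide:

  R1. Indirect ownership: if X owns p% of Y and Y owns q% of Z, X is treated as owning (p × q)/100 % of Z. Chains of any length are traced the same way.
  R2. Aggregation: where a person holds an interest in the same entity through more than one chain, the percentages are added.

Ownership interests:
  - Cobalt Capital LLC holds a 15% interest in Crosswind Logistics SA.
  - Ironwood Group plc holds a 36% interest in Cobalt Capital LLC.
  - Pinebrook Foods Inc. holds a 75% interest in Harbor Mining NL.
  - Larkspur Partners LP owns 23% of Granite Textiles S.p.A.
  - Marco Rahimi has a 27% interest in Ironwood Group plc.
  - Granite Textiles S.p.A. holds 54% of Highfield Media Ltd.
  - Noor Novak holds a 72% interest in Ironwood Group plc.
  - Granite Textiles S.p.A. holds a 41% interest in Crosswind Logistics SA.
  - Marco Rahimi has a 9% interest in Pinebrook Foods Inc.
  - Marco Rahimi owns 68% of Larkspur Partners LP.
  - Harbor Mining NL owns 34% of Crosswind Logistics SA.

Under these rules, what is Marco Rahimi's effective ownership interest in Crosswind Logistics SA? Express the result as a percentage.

10.1654%

Chain via Pinebrook Foods Inc. → Harbor Mining NL (R1): 9% × 75% × 34% = 2.295% of Crosswind Logistics SA.
Chain via Larkspur Partners LP → Granite Textiles S.p.A. (R1): 68% × 23% × 41% = 6.4124% of Crosswind Logistics SA.
Chain via Ironwood Group plc → Cobalt Capital LLC (R1): 27% × 36% × 15% = 1.458% of Crosswind Logistics SA.
Aggregating (R2): 2.295% + 6.4124% + 1.458% = 10.1654%.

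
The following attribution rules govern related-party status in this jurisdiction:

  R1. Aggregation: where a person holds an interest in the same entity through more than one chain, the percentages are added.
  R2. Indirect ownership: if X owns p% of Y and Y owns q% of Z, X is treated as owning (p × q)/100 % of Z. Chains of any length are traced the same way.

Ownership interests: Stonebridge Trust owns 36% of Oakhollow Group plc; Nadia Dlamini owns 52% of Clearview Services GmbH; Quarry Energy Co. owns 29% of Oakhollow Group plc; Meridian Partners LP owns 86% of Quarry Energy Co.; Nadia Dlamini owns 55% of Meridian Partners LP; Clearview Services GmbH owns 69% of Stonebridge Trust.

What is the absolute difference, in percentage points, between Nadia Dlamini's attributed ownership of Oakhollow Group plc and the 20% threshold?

Chain via Meridian Partners LP → Quarry Energy Co. (R2): 55% × 86% × 29% = 13.717% of Oakhollow Group plc.
Chain via Clearview Services GmbH → Stonebridge Trust (R2): 52% × 69% × 36% = 12.9168% of Oakhollow Group plc.
Aggregating (R1): 13.717% + 12.9168% = 26.6338%.
26.6338% exceeds the 20% threshold by 6.6338 percentage points.

6.6338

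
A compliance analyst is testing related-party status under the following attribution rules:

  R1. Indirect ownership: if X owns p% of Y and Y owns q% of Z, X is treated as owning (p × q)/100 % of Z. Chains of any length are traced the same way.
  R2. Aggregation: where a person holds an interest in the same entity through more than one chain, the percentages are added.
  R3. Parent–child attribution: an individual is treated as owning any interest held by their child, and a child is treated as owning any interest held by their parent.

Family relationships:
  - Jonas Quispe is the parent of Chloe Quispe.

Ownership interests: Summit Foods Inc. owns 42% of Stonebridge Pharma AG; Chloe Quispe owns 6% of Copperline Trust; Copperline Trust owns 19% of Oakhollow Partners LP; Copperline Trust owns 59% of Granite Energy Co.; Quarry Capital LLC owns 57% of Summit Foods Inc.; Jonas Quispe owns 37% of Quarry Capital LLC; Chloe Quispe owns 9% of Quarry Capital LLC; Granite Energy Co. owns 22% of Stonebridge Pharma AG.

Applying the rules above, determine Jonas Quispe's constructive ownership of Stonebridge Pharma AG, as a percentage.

By parent–child attribution (R3), Jonas Quispe is treated as also owning Chloe Quispe's interest in Quarry Capital LLC, giving 37% + 9% = 46%.
By parent–child attribution (R3), Jonas Quispe is treated as owning Chloe Quispe's 6% interest in Copperline Trust.
Chain via Quarry Capital LLC → Summit Foods Inc. (R1): 46% × 57% × 42% = 11.0124% of Stonebridge Pharma AG.
Chain via Copperline Trust → Granite Energy Co. (R1): 6% × 59% × 22% = 0.7788% of Stonebridge Pharma AG.
Aggregating (R2): 11.0124% + 0.7788% = 11.7912%.

11.7912%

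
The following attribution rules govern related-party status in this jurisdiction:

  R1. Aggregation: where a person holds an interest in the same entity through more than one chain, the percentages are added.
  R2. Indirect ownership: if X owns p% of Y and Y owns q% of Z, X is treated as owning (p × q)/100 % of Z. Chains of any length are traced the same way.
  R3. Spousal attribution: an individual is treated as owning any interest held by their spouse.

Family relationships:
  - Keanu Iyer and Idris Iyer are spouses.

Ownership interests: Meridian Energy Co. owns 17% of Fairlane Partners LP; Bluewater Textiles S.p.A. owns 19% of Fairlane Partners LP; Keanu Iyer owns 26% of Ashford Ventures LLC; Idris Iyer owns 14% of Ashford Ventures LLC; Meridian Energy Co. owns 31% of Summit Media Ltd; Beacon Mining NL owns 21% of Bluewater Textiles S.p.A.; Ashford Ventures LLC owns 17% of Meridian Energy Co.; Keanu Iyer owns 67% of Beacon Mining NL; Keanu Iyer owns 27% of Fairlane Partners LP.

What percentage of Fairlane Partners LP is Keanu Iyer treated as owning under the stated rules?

By spousal attribution (R3), Keanu Iyer is treated as also owning Idris Iyer's interest in Ashford Ventures LLC, giving 26% + 14% = 40%.
Chain via Ashford Ventures LLC → Meridian Energy Co. (R2): 40% × 17% × 17% = 1.156% of Fairlane Partners LP.
Chain via Beacon Mining NL → Bluewater Textiles S.p.A. (R2): 67% × 21% × 19% = 2.6733% of Fairlane Partners LP.
Direct interest in Fairlane Partners LP: 27%.
Aggregating (R1): 1.156% + 2.6733% + 27% = 30.8293%.

30.8293%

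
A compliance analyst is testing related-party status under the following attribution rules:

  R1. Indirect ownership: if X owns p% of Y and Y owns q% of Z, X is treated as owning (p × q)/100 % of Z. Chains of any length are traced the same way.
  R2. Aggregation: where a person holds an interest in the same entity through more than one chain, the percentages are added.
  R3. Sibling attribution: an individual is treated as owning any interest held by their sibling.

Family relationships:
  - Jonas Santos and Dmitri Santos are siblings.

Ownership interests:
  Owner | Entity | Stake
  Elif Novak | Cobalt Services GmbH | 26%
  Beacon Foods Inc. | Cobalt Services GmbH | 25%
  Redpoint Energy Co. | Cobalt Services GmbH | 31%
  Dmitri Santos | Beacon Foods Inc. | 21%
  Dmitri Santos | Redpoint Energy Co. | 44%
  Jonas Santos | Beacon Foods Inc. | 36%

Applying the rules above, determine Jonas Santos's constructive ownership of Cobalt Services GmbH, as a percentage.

By sibling attribution (R3), Jonas Santos is treated as also owning Dmitri Santos's interest in Beacon Foods Inc, giving 36% + 21% = 57%.
By sibling attribution (R3), Jonas Santos is treated as owning Dmitri Santos's 44% interest in Redpoint Energy Co.
Chain via Beacon Foods Inc. (R1): 57% × 25% = 14.25% of Cobalt Services GmbH.
Chain via Redpoint Energy Co. (R1): 44% × 31% = 13.64% of Cobalt Services GmbH.
Aggregating (R2): 14.25% + 13.64% = 27.89%.

27.89%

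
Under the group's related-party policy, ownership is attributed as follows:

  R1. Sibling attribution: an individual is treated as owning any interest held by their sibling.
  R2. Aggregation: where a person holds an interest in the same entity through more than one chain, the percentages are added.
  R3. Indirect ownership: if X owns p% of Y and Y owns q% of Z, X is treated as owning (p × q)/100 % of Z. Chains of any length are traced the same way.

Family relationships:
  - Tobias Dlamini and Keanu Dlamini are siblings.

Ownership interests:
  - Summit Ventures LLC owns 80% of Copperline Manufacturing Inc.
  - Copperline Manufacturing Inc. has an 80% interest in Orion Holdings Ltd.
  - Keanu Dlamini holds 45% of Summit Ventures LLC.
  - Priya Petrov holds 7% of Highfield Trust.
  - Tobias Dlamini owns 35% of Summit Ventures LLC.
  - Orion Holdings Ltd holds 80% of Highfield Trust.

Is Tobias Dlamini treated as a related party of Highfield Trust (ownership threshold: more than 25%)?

By sibling attribution (R1), Tobias Dlamini is treated as also owning Keanu Dlamini's interest in Summit Ventures LLC, giving 35% + 45% = 80%.
Chain via Summit Ventures LLC → Copperline Manufacturing Inc. → Orion Holdings Ltd (R3): 80% × 80% × 80% × 80% = 40.96% of Highfield Trust.
40.96% exceeds the 25% threshold, so Tobias is a related party to Highfield Trust.

Yes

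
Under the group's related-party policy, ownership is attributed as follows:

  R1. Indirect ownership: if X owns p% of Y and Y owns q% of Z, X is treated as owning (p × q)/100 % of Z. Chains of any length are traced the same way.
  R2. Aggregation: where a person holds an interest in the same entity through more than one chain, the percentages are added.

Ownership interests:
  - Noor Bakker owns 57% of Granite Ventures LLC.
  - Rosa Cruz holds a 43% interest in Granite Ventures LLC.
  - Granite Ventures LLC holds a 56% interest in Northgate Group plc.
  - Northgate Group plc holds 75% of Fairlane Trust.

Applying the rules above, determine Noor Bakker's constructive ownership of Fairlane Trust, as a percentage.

Chain via Granite Ventures LLC → Northgate Group plc (R1): 57% × 56% × 75% = 23.94% of Fairlane Trust.

23.94%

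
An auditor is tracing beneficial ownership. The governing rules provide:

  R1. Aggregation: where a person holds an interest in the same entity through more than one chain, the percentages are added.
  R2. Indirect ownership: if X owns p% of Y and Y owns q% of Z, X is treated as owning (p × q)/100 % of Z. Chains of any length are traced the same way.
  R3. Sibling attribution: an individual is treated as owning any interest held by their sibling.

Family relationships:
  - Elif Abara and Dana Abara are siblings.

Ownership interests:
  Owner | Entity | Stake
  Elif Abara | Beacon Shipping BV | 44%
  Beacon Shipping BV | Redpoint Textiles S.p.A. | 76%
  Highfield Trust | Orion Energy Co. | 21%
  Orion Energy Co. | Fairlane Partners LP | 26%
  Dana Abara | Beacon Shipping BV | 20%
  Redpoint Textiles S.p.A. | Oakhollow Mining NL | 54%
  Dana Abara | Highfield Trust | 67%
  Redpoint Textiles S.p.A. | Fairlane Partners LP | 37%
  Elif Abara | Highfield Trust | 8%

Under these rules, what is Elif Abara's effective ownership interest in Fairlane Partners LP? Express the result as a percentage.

By sibling attribution (R3), Elif Abara is treated as also owning Dana Abara's interest in Beacon Shipping BV, giving 44% + 20% = 64%.
By sibling attribution (R3), Elif Abara is treated as also owning Dana Abara's interest in Highfield Trust, giving 8% + 67% = 75%.
Chain via Beacon Shipping BV → Redpoint Textiles S.p.A. (R2): 64% × 76% × 37% = 17.9968% of Fairlane Partners LP.
Chain via Highfield Trust → Orion Energy Co. (R2): 75% × 21% × 26% = 4.095% of Fairlane Partners LP.
Aggregating (R1): 17.9968% + 4.095% = 22.0918%.

22.0918%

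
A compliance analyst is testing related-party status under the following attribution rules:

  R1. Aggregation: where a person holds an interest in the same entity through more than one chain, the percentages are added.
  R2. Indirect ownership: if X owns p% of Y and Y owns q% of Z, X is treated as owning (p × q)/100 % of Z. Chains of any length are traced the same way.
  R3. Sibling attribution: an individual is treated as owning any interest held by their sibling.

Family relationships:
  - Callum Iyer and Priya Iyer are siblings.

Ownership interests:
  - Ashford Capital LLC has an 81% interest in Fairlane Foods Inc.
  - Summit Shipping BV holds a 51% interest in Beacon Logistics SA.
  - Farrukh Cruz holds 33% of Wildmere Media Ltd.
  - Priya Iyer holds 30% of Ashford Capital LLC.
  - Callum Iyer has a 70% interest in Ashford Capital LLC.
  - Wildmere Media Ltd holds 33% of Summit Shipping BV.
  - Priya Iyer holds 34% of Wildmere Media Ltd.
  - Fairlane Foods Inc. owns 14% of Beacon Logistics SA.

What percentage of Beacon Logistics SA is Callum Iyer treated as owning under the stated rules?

By sibling attribution (R3), Callum Iyer is treated as also owning Priya Iyer's interest in Ashford Capital LLC, giving 70% + 30% = 100%.
By sibling attribution (R3), Callum Iyer is treated as owning Priya Iyer's 34% interest in Wildmere Media Ltd.
Chain via Ashford Capital LLC → Fairlane Foods Inc. (R2): 100% × 81% × 14% = 11.34% of Beacon Logistics SA.
Chain via Wildmere Media Ltd → Summit Shipping BV (R2): 34% × 33% × 51% = 5.7222% of Beacon Logistics SA.
Aggregating (R1): 11.34% + 5.7222% = 17.0622%.

17.0622%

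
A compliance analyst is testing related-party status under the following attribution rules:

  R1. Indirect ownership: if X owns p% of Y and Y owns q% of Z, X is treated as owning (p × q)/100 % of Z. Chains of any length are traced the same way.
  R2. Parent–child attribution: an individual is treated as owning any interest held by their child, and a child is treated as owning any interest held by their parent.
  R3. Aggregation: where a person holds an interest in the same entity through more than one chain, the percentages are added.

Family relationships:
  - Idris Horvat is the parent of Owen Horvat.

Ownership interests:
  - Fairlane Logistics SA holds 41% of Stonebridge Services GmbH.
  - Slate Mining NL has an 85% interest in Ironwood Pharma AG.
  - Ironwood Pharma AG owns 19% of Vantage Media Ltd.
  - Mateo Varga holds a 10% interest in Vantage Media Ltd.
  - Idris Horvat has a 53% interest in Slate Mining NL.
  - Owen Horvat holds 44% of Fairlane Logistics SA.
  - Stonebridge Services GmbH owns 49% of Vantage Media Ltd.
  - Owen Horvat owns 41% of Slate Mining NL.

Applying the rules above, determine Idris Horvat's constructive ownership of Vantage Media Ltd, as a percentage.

By parent–child attribution (R2), Idris Horvat is treated as also owning Owen Horvat's interest in Slate Mining NL, giving 53% + 41% = 94%.
By parent–child attribution (R2), Idris Horvat is treated as owning Owen Horvat's 44% interest in Fairlane Logistics SA.
Chain via Slate Mining NL → Ironwood Pharma AG (R1): 94% × 85% × 19% = 15.181% of Vantage Media Ltd.
Chain via Fairlane Logistics SA → Stonebridge Services GmbH (R1): 44% × 41% × 49% = 8.8396% of Vantage Media Ltd.
Aggregating (R3): 15.181% + 8.8396% = 24.0206%.

24.0206%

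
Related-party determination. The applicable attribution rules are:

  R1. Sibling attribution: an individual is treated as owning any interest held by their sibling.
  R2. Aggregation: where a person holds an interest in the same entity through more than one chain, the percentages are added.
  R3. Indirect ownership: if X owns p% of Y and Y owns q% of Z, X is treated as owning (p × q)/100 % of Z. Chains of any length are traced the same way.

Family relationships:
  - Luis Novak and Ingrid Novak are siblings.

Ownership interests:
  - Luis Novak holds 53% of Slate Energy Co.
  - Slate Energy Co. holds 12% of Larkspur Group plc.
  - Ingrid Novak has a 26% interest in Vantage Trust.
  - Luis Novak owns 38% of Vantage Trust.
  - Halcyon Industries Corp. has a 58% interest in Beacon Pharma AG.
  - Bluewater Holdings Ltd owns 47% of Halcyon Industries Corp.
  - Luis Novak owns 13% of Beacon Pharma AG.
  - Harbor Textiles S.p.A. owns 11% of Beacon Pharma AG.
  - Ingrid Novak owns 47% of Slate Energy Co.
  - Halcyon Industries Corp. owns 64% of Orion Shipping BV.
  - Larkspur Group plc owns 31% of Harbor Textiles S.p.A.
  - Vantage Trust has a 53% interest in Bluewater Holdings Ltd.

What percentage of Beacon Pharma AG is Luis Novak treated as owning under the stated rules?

By sibling attribution (R1), Luis Novak is treated as also owning Ingrid Novak's interest in Vantage Trust, giving 38% + 26% = 64%.
By sibling attribution (R1), Luis Novak is treated as also owning Ingrid Novak's interest in Slate Energy Co, giving 53% + 47% = 100%.
Chain via Vantage Trust → Bluewater Holdings Ltd → Halcyon Industries Corp. (R3): 64% × 53% × 47% × 58% = 9.246592% of Beacon Pharma AG.
Chain via Slate Energy Co. → Larkspur Group plc → Harbor Textiles S.p.A. (R3): 100% × 12% × 31% × 11% = 0.4092% of Beacon Pharma AG.
Direct interest in Beacon Pharma AG: 13%.
Aggregating (R2): 9.246592% + 0.4092% + 13% = 22.655792%.

22.655792%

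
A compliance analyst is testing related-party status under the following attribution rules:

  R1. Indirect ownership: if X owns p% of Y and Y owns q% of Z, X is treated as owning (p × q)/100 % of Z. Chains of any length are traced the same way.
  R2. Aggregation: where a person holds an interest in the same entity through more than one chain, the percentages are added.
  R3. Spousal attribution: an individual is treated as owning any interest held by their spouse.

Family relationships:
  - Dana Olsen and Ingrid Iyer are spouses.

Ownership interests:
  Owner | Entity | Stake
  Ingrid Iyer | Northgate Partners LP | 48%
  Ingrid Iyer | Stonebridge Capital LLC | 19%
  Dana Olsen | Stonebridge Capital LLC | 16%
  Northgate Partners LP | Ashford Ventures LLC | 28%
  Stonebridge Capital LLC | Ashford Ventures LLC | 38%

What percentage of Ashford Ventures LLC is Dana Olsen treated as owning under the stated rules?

26.74%

By spousal attribution (R3), Dana Olsen is treated as also owning Ingrid Iyer's interest in Stonebridge Capital LLC, giving 16% + 19% = 35%.
By spousal attribution (R3), Dana Olsen is treated as owning Ingrid Iyer's 48% interest in Northgate Partners LP.
Chain via Stonebridge Capital LLC (R1): 35% × 38% = 13.3% of Ashford Ventures LLC.
Chain via Northgate Partners LP (R1): 48% × 28% = 13.44% of Ashford Ventures LLC.
Aggregating (R2): 13.3% + 13.44% = 26.74%.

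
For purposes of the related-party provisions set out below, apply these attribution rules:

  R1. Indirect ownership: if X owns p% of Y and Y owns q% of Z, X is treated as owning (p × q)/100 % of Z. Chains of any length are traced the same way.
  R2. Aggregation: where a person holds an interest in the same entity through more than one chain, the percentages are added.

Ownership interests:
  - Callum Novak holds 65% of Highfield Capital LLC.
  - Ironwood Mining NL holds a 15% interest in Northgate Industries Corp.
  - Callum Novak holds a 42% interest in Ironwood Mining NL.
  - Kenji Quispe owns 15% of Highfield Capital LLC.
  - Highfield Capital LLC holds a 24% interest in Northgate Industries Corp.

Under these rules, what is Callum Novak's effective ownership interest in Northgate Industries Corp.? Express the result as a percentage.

Chain via Ironwood Mining NL (R1): 42% × 15% = 6.3% of Northgate Industries Corp.
Chain via Highfield Capital LLC (R1): 65% × 24% = 15.6% of Northgate Industries Corp.
Aggregating (R2): 6.3% + 15.6% = 21.9%.

21.9%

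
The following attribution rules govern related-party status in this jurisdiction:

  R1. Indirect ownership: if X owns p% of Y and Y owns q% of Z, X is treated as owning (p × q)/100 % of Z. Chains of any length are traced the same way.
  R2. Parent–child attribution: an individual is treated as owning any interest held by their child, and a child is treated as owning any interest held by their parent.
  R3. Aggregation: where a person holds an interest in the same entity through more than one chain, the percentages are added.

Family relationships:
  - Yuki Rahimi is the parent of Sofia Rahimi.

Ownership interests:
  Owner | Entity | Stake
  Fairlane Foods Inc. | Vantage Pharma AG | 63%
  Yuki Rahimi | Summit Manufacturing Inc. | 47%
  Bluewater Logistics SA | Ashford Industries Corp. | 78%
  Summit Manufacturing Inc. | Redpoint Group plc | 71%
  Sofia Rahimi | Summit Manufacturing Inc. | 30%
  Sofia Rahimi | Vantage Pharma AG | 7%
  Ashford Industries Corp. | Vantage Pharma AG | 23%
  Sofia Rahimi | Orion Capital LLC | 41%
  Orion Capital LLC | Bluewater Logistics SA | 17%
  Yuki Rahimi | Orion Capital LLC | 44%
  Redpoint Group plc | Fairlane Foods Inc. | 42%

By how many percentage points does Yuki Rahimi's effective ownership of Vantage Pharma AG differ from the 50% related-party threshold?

By parent–child attribution (R2), Yuki Rahimi is treated as also owning Sofia Rahimi's interest in Summit Manufacturing Inc, giving 47% + 30% = 77%.
By parent–child attribution (R2), Yuki Rahimi is treated as also owning Sofia Rahimi's interest in Orion Capital LLC, giving 44% + 41% = 85%.
By parent–child attribution (R2), Yuki Rahimi is treated as owning Sofia Rahimi's 7% interest in Vantage Pharma AG.
Chain via Summit Manufacturing Inc. → Redpoint Group plc → Fairlane Foods Inc. (R1): 77% × 71% × 42% × 63% = 14.465682% of Vantage Pharma AG.
Chain via Orion Capital LLC → Bluewater Logistics SA → Ashford Industries Corp. (R1): 85% × 17% × 78% × 23% = 2.59233% of Vantage Pharma AG.
Direct interest in Vantage Pharma AG: 7%.
Aggregating (R3): 14.465682% + 2.59233% + 7% = 24.058012%.
24.058012% falls short of the 50% threshold by 25.941988 percentage points.

25.941988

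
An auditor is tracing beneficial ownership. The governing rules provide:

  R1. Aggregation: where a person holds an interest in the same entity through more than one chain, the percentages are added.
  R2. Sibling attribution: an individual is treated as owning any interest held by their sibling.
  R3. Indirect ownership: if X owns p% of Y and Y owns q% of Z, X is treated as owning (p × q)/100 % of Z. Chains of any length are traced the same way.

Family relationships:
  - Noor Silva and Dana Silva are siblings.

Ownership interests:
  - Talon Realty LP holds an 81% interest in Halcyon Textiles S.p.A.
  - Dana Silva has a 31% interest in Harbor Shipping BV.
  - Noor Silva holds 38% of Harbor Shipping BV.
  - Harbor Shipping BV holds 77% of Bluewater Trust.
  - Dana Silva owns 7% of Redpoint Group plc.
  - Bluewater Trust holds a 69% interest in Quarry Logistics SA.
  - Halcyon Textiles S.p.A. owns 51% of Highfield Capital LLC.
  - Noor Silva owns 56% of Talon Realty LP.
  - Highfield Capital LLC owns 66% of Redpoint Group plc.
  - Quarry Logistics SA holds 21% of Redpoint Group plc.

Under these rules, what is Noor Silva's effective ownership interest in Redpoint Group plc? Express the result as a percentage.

29.966713%

By sibling attribution (R2), Noor Silva is treated as also owning Dana Silva's interest in Harbor Shipping BV, giving 38% + 31% = 69%.
By sibling attribution (R2), Noor Silva is treated as owning Dana Silva's 7% interest in Redpoint Group plc.
Chain via Talon Realty LP → Halcyon Textiles S.p.A. → Highfield Capital LLC (R3): 56% × 81% × 51% × 66% = 15.268176% of Redpoint Group plc.
Chain via Harbor Shipping BV → Bluewater Trust → Quarry Logistics SA (R3): 69% × 77% × 69% × 21% = 7.698537% of Redpoint Group plc.
Direct interest in Redpoint Group plc: 7%.
Aggregating (R1): 15.268176% + 7.698537% + 7% = 29.966713%.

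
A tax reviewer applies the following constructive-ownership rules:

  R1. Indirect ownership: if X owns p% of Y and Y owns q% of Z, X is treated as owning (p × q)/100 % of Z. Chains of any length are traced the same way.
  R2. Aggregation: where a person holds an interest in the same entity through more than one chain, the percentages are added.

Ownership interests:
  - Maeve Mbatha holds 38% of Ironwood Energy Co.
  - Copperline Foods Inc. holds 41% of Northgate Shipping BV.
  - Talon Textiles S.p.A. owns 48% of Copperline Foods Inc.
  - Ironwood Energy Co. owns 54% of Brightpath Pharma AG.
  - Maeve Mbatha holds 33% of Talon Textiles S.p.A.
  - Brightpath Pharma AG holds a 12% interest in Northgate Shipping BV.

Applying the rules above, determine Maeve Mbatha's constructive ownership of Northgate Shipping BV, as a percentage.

8.9568%

Chain via Talon Textiles S.p.A. → Copperline Foods Inc. (R1): 33% × 48% × 41% = 6.4944% of Northgate Shipping BV.
Chain via Ironwood Energy Co. → Brightpath Pharma AG (R1): 38% × 54% × 12% = 2.4624% of Northgate Shipping BV.
Aggregating (R2): 6.4944% + 2.4624% = 8.9568%.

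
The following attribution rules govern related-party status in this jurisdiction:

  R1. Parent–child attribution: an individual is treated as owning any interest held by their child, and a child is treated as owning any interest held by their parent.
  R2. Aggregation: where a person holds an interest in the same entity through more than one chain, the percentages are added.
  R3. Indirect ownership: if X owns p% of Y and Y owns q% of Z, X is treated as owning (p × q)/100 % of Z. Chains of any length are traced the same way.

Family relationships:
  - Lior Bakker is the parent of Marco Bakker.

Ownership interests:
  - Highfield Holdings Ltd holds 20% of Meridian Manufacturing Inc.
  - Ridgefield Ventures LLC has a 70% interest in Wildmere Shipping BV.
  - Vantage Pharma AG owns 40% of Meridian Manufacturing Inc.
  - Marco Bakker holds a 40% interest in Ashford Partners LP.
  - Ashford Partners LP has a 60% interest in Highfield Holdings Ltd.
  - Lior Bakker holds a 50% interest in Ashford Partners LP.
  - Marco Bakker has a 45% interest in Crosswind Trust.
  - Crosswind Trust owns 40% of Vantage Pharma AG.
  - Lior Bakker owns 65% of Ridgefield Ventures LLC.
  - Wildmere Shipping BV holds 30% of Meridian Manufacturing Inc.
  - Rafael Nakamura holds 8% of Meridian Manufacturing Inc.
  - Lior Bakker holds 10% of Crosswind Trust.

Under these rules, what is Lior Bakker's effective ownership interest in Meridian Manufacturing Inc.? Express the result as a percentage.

By parent–child attribution (R1), Lior Bakker is treated as also owning Marco Bakker's interest in Crosswind Trust, giving 10% + 45% = 55%.
By parent–child attribution (R1), Lior Bakker is treated as also owning Marco Bakker's interest in Ashford Partners LP, giving 50% + 40% = 90%.
Chain via Crosswind Trust → Vantage Pharma AG (R3): 55% × 40% × 40% = 8.8% of Meridian Manufacturing Inc.
Chain via Ashford Partners LP → Highfield Holdings Ltd (R3): 90% × 60% × 20% = 10.8% of Meridian Manufacturing Inc.
Chain via Ridgefield Ventures LLC → Wildmere Shipping BV (R3): 65% × 70% × 30% = 13.65% of Meridian Manufacturing Inc.
Aggregating (R2): 8.8% + 10.8% + 13.65% = 33.25%.

33.25%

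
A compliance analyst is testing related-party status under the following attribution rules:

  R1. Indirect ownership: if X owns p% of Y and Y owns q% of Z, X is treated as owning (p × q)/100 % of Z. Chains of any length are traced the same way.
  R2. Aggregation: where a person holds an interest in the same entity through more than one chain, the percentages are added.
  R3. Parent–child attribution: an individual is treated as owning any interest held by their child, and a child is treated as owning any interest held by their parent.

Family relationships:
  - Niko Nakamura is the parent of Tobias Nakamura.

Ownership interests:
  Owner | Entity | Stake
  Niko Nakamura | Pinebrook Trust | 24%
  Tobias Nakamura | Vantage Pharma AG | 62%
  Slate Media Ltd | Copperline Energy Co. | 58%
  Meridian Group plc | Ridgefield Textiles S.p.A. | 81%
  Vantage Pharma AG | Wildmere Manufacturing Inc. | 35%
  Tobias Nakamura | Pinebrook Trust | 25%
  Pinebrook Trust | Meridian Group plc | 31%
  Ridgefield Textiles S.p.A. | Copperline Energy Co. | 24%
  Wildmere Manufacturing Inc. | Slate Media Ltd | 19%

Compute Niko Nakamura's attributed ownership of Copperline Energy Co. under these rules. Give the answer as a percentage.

5.344276%

By parent–child attribution (R3), Niko Nakamura is treated as also owning Tobias Nakamura's interest in Pinebrook Trust, giving 24% + 25% = 49%.
By parent–child attribution (R3), Niko Nakamura is treated as owning Tobias Nakamura's 62% interest in Vantage Pharma AG.
Chain via Pinebrook Trust → Meridian Group plc → Ridgefield Textiles S.p.A. (R1): 49% × 31% × 81% × 24% = 2.952936% of Copperline Energy Co.
Chain via Vantage Pharma AG → Wildmere Manufacturing Inc. → Slate Media Ltd (R1): 62% × 35% × 19% × 58% = 2.39134% of Copperline Energy Co.
Aggregating (R2): 2.952936% + 2.39134% = 5.344276%.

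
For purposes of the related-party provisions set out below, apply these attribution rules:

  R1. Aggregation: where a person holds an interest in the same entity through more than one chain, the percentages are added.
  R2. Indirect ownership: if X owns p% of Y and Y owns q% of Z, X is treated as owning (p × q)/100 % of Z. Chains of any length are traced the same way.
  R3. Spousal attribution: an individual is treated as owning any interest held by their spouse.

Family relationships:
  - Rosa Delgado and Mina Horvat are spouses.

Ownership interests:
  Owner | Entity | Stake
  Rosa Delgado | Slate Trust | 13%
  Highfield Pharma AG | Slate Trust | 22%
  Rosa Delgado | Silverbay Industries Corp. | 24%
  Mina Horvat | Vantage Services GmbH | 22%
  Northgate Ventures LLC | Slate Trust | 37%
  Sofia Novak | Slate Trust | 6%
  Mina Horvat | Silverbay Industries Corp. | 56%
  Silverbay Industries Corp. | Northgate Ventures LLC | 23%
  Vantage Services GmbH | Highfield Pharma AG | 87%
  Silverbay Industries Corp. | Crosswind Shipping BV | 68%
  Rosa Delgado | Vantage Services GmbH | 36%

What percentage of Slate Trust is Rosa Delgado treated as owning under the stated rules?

By spousal attribution (R3), Rosa Delgado is treated as also owning Mina Horvat's interest in Vantage Services GmbH, giving 36% + 22% = 58%.
By spousal attribution (R3), Rosa Delgado is treated as also owning Mina Horvat's interest in Silverbay Industries Corp, giving 24% + 56% = 80%.
Chain via Vantage Services GmbH → Highfield Pharma AG (R2): 58% × 87% × 22% = 11.1012% of Slate Trust.
Chain via Silverbay Industries Corp. → Northgate Ventures LLC (R2): 80% × 23% × 37% = 6.808% of Slate Trust.
Direct interest in Slate Trust: 13%.
Aggregating (R1): 11.1012% + 6.808% + 13% = 30.9092%.

30.9092%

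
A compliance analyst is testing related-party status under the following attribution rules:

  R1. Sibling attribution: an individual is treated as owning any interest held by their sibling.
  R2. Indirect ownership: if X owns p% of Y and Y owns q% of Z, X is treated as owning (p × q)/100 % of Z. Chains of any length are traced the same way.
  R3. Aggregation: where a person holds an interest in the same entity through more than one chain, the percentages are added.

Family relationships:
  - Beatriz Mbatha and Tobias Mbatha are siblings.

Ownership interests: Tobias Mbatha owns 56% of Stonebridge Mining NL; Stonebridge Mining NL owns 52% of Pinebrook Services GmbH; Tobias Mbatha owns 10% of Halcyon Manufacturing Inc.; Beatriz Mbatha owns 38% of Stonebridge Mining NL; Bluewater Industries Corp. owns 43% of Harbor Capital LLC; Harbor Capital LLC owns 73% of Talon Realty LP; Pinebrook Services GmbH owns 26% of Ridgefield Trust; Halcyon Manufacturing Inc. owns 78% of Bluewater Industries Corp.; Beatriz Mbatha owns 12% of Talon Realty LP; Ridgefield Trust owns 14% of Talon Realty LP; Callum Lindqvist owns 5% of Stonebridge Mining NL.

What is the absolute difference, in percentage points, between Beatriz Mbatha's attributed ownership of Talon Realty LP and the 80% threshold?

63.772348

By sibling attribution (R1), Beatriz Mbatha is treated as also owning Tobias Mbatha's interest in Stonebridge Mining NL, giving 38% + 56% = 94%.
By sibling attribution (R1), Beatriz Mbatha is treated as owning Tobias Mbatha's 10% interest in Halcyon Manufacturing Inc.
Chain via Stonebridge Mining NL → Pinebrook Services GmbH → Ridgefield Trust (R2): 94% × 52% × 26% × 14% = 1.779232% of Talon Realty LP.
Direct interest in Talon Realty LP: 12%.
Chain via Halcyon Manufacturing Inc. → Bluewater Industries Corp. → Harbor Capital LLC (R2): 10% × 78% × 43% × 73% = 2.44842% of Talon Realty LP.
Aggregating (R3): 1.779232% + 12% + 2.44842% = 16.227652%.
16.227652% falls short of the 80% threshold by 63.772348 percentage points.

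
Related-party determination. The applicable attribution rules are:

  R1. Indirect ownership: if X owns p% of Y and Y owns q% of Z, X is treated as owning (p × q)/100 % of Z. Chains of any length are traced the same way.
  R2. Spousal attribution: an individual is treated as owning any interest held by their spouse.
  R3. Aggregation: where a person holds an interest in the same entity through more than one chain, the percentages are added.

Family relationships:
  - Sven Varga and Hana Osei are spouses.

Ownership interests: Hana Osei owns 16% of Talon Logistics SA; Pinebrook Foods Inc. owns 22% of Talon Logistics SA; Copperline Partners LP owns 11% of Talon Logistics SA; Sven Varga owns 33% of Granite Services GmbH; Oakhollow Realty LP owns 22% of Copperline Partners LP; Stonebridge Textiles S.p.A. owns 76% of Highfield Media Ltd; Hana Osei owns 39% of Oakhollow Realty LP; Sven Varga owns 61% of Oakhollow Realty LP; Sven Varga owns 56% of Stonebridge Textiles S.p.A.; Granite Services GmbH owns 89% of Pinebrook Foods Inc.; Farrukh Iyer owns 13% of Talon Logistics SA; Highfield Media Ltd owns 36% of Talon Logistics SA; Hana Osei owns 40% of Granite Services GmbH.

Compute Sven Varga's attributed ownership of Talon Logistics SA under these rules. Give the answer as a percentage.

48.035%

By spousal attribution (R2), Sven Varga is treated as also owning Hana Osei's interest in Oakhollow Realty LP, giving 61% + 39% = 100%.
By spousal attribution (R2), Sven Varga is treated as also owning Hana Osei's interest in Granite Services GmbH, giving 33% + 40% = 73%.
By spousal attribution (R2), Sven Varga is treated as owning Hana Osei's 16% interest in Talon Logistics SA.
Chain via Oakhollow Realty LP → Copperline Partners LP (R1): 100% × 22% × 11% = 2.42% of Talon Logistics SA.
Chain via Granite Services GmbH → Pinebrook Foods Inc. (R1): 73% × 89% × 22% = 14.2934% of Talon Logistics SA.
Chain via Stonebridge Textiles S.p.A. → Highfield Media Ltd (R1): 56% × 76% × 36% = 15.3216% of Talon Logistics SA.
Direct interest in Talon Logistics SA: 16%.
Aggregating (R3): 2.42% + 14.2934% + 15.3216% + 16% = 48.035%.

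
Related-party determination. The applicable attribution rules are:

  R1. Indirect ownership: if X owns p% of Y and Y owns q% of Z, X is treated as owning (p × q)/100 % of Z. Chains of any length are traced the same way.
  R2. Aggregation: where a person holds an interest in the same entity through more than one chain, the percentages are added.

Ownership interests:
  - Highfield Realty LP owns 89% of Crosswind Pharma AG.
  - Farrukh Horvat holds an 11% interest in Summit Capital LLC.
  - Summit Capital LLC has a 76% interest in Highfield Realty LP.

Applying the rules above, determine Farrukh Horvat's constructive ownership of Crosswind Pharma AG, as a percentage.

7.4404%

Chain via Summit Capital LLC → Highfield Realty LP (R1): 11% × 76% × 89% = 7.4404% of Crosswind Pharma AG.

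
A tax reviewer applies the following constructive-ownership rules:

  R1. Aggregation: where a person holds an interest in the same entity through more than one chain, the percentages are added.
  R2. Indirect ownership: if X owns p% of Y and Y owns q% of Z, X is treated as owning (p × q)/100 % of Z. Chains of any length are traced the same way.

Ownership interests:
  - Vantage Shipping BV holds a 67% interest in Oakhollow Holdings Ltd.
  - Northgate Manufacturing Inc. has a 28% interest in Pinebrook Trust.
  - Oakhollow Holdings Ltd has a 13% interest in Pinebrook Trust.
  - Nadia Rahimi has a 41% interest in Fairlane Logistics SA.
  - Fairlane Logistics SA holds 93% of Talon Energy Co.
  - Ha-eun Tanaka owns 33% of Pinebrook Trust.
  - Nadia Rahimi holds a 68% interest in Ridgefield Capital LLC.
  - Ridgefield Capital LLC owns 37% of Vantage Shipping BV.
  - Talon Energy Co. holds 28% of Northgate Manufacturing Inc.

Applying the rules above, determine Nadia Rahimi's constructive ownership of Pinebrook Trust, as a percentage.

5.180828%

Chain via Ridgefield Capital LLC → Vantage Shipping BV → Oakhollow Holdings Ltd (R2): 68% × 37% × 67% × 13% = 2.191436% of Pinebrook Trust.
Chain via Fairlane Logistics SA → Talon Energy Co. → Northgate Manufacturing Inc. (R2): 41% × 93% × 28% × 28% = 2.989392% of Pinebrook Trust.
Aggregating (R1): 2.191436% + 2.989392% = 5.180828%.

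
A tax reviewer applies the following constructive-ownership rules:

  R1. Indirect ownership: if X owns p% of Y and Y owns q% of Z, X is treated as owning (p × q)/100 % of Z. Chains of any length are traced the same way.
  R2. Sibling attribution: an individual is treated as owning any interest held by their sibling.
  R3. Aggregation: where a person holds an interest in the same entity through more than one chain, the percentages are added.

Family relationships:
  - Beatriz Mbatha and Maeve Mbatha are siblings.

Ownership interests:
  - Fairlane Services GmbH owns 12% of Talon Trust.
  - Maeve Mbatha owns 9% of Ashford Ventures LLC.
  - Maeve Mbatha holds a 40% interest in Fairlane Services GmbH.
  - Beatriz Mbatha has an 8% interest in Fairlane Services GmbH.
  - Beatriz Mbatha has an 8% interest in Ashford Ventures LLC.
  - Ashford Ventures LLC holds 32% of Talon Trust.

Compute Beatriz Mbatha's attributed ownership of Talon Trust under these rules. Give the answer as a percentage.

11.2%

By sibling attribution (R2), Beatriz Mbatha is treated as also owning Maeve Mbatha's interest in Fairlane Services GmbH, giving 8% + 40% = 48%.
By sibling attribution (R2), Beatriz Mbatha is treated as also owning Maeve Mbatha's interest in Ashford Ventures LLC, giving 8% + 9% = 17%.
Chain via Fairlane Services GmbH (R1): 48% × 12% = 5.76% of Talon Trust.
Chain via Ashford Ventures LLC (R1): 17% × 32% = 5.44% of Talon Trust.
Aggregating (R3): 5.76% + 5.44% = 11.2%.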